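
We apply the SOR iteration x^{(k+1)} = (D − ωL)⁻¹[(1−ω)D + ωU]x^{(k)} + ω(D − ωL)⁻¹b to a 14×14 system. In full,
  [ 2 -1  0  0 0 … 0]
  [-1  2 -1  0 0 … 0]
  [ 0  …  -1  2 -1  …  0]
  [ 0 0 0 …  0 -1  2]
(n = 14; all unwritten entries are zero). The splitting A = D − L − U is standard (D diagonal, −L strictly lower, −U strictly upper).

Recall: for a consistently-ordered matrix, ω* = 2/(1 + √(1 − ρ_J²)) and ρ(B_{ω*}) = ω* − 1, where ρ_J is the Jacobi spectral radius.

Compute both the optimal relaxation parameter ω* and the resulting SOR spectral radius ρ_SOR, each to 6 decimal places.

ρ_J = max_k |cos(kπ/15)| = cos(π/15) = 0.978148
√(1 − cos²(π/15)) = sin(π/15) ≈ 0.2079117.
[ω*] 2 ÷ (1 + 0.2079117) = 2 ÷ 1.2079117 = 1.655750.
[ρ_SOR] ω* − 1 = 0.655750.

ω* = 1.655750, ρ_SOR = 0.655750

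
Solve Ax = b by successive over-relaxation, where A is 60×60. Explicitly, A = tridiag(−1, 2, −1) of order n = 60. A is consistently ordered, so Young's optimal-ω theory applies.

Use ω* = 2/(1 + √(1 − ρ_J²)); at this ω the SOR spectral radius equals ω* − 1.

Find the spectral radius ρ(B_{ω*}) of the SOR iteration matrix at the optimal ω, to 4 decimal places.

n=60: λ(B_J) = 1 − λ(A)/2 = cos(kπ/61); k=1 gives ρ_J = 0.9987.
√(1 − cos²(π/61)) = sin(π/61) ≈ 0.05148.
ω* = 2/(1+0.05148) = 1.9021
Hence ρ(B_{ω*}) = 1.9021 − 1 = 0.9021.

ρ_SOR = 0.9021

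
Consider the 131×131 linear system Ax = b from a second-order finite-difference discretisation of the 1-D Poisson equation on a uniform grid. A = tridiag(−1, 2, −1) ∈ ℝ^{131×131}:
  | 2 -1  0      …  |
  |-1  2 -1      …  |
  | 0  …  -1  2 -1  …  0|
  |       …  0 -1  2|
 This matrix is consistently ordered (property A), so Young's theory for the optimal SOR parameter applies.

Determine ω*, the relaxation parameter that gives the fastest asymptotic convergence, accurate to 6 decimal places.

n=131: λ(B_J) = 1 − λ(A)/2 = cos(kπ/132); k=1 gives ρ_J = 0.999717.
1 − cos²(π/132) = sin²(π/132) ⇒ √(1−ρ_J²) = sin(π/132) = 0.0237977.
[ω*] 2 ÷ (1 + 0.0237977) = 2 ÷ 1.0237977 = 1.953511.
ρ_SOR = ω* − 1 ≈ 0.953511.

ω* = 1.953511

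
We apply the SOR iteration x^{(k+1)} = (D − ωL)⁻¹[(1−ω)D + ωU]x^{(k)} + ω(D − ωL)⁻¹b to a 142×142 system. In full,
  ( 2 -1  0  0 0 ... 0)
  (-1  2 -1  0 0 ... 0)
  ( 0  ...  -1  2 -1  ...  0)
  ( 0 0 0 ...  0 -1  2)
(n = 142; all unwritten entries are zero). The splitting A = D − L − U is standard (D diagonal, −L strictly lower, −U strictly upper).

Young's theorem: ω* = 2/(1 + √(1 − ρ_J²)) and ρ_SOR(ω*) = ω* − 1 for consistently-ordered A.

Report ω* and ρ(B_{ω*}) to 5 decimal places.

n=142: λ(B_J) = 1 − λ(A)/2 = cos(kπ/143); k=1 gives ρ_J = 0.99976.
√(1−ρ_J²) = |sin(π/143)| = 0.021967
[ω*] 2 ÷ (1 + 0.021967) = 2 ÷ 1.021967 = 1.95701.
Hence ρ(B_{ω*}) = 1.95701 − 1 = 0.95701.

ω* = 1.95701, ρ_SOR = 0.95701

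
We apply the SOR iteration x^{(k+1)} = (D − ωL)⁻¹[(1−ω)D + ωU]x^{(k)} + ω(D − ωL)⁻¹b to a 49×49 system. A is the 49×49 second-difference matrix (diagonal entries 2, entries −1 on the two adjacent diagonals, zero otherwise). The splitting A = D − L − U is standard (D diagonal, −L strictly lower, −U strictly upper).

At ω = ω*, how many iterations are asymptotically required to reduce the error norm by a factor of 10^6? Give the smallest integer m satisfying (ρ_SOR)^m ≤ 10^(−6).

m = 110

n=49: λ(B_J) = 1 − λ(A)/2 = cos(kπ/50); k=1 gives ρ_J = 0.9980267.
root = sin(π/50) = 0.0627905  (since 1−cos² = sin²).
Young: ω* = 2/(1+√(1−ρ_J²)) = 2/(1+0.0627905) = 2/1.0627905 = 1.8818384.
and ρ(B_{ω*}) = 1.8818384 − 1 = 0.8818384.
For 6 digits: m = 6·ln10 / (−ln 0.8818384) = 13.8155/0.125746 = 109.868; round up → m = 110.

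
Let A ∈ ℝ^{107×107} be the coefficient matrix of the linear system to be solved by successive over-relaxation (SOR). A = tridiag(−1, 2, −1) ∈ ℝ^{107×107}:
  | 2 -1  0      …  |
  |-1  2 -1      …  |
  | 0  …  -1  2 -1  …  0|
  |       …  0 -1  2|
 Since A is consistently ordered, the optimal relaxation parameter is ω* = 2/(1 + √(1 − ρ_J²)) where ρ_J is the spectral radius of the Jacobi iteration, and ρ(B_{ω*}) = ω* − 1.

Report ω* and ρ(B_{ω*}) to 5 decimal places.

With n=107, ρ(Jacobi) = cos(π/108) = 0.99958.
1 − cos²(π/108) = sin²(π/108) ⇒ √(1−ρ_J²) = sin(π/108) = 0.029085.
So ω* = 2/1.029085 = 1.94347 (Young).
ρ_SOR = ω* − 1 = 1.94347 − 1 = 0.94347.

ω* = 1.94347, ρ_SOR = 0.94347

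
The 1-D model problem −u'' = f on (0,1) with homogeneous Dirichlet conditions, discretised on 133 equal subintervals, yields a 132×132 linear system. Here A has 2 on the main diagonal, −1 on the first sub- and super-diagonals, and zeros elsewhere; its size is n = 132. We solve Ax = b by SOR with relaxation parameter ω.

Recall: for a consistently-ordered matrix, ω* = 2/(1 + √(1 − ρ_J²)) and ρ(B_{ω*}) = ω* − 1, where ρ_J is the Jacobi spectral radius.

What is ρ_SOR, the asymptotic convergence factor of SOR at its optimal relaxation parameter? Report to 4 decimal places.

ρ_SOR = 0.9539

[ρ_J] n=132: ρ(B_J) = cos(π/(n+1)) = cos(π/133) = 0.9997.
√(1−ρ_J²) = |sin(π/133)| = 0.02362
Young: ω* = 2/(1+√(1−ρ_J²)) = 2/(1+0.02362) = 2/1.02362 = 1.9539.
ρ_SOR = ω* − 1 ≈ 0.9539.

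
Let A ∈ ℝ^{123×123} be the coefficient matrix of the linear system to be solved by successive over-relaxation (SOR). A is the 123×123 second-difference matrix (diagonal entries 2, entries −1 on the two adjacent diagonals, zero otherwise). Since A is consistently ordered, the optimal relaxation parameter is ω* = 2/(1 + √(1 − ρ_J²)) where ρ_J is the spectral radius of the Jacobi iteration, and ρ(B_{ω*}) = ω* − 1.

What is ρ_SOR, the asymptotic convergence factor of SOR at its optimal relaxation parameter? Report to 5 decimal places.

ρ_J = max_k |cos(kπ/124)| = cos(π/124) = 0.99968
1 − cos²(π/124) = sin²(π/124) ⇒ √(1−ρ_J²) = sin(π/124) = 0.025333.
[ω*] 2 ÷ (1 + 0.025333) = 2 ÷ 1.025333 = 1.95059.
ρ_SOR = ω* − 1 = 1.95059 − 1 = 0.95059.

ρ_SOR = 0.95059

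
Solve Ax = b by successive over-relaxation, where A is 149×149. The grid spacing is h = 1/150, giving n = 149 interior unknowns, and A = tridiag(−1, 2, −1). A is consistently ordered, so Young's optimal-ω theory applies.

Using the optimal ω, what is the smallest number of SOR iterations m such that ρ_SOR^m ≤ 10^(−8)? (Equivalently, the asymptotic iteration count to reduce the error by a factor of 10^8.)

ρ_J = max_k |cos(kπ/150)| = cos(π/150) = 0.9997807
√(1−ρ_J²) simplifies to sin(π/150) = 0.0209424.
Young: ω* = 2/(1+√(1−ρ_J²)) = 2/(1+0.0209424) = 2/1.0209424 = 1.9589744.
ρ(B_{ω*}) = ω*−1 = 0.9589744
m ≥ 8·ln10 / (−ln 0.9589744) = 439.730; smallest integer m = 440.

m = 440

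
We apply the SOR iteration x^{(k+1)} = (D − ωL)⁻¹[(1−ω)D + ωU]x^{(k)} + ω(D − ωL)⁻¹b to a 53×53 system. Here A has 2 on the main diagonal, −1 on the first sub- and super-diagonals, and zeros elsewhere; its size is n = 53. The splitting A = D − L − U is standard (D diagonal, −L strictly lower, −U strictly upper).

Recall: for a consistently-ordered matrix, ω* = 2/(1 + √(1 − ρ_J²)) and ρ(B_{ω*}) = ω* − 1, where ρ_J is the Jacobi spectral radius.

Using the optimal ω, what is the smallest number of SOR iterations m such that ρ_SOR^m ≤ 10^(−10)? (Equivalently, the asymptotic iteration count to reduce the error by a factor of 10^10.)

m = 198

With n=53, ρ(Jacobi) = cos(π/54) = 0.9983082.
root = sin(π/54) = 0.0581448  (since 1−cos² = sin²).
Young: ω* = 2/(1+√(1−ρ_J²)) = 2/(1+0.0581448) = 2/1.0581448 = 1.8901005.
and ρ(B_{ω*}) = 1.8901005 − 1 = 0.8901005.
For 10 digits: m = 10·ln10 / (−ln 0.8901005) = 23.0259/0.116421 = 197.781; round up → m = 198.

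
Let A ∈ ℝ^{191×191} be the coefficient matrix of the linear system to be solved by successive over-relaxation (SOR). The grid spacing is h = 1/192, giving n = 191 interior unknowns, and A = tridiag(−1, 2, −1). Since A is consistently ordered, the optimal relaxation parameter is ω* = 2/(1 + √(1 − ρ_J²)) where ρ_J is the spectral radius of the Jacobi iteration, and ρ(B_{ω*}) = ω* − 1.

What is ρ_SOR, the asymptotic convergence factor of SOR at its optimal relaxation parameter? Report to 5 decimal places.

ρ_SOR = 0.96780

B_J for the 191×191 system has eigenvalues cos(kπ/192); ρ_J = cos(π/192) = 0.99987.
√(1 − cos²(π/192)) = sin(π/192) ≈ 0.016362.
So ω* = 2/1.016362 = 1.96780 (Young).
ρ(B_{ω*}) = ω*−1 = 0.96780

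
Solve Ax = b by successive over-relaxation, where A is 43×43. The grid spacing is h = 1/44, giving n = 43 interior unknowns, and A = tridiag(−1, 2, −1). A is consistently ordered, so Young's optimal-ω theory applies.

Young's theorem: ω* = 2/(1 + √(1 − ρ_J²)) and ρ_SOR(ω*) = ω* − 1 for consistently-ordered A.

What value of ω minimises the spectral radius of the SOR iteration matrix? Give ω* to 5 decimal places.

n=43: λ(B_J) = 1 − λ(A)/2 = cos(kπ/44); k=1 gives ρ_J = 0.99745.
√(1 − cos²(π/44)) = sin(π/44) ≈ 0.071339.
Young: ω* = 2/(1+√(1−ρ_J²)) = 2/(1+0.071339) = 2/1.071339 = 1.86682.
[ρ_SOR] ω* − 1 = 0.86682.

ω* = 1.86682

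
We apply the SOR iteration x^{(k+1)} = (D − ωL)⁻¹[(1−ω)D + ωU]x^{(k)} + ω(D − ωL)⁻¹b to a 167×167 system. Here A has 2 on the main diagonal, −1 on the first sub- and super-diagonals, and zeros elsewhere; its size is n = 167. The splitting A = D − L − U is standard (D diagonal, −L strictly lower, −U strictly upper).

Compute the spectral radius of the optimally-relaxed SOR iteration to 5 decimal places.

ρ_SOR = 0.96329

ρ_J = max_k |cos(kπ/168)| = cos(π/168) = 0.99983
√(1−ρ_J²) simplifies to sin(π/168) = 0.018699.
ω* = 2/(1 + 0.018699) = 2/1.018699 = 1.96329.
ρ_SOR = ω* − 1 ≈ 0.96329.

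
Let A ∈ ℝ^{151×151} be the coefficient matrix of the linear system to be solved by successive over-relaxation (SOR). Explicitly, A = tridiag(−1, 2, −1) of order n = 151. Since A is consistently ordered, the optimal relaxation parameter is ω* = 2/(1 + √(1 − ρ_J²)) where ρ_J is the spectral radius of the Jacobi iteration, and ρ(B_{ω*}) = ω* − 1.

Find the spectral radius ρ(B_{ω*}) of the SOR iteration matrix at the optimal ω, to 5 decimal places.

ρ_SOR = 0.95950

B_J for the 151×151 system has eigenvalues cos(kπ/152); ρ_J = cos(π/152) = 0.99979.
√(1−ρ_J²) = |sin(π/152)| = 0.020667
ω* = 2 / (1 + 0.020667) = 2 / 1.020667 ≈ 1.95950.
ρ(B_{ω*}) = ω*−1 = 0.95950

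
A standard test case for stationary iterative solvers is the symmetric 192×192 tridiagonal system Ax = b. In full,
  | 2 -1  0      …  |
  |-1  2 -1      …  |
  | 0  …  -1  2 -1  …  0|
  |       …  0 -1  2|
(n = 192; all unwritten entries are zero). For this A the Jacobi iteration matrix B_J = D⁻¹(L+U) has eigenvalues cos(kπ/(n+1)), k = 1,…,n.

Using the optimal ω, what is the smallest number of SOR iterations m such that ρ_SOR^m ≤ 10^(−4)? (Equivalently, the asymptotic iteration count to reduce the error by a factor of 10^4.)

m = 283

With n=192, ρ(Jacobi) = cos(π/193) = 0.9998675.
1 − cos²(π/193) = sin²(π/193) ⇒ √(1−ρ_J²) = sin(π/193) = 0.0162770.
So ω* = 2/1.0162770 = 1.9679674 (Young).
[ρ_SOR] ω* − 1 = 0.9679674.
4·ln10 = 9.21034; −ln(0.9679674) = 0.0325569; m = ⌈9.21034/0.0325569⌉ = ⌈282.900⌉ = 283.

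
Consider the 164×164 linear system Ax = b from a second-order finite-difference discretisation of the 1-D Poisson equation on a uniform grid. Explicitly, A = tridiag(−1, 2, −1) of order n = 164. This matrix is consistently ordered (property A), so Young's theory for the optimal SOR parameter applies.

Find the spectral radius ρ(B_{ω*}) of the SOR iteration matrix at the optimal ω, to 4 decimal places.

With n=164, ρ(Jacobi) = cos(π/165) = 0.9998.
√(1−ρ_J²) simplifies to sin(π/165) = 0.01904.
So ω* = 2/1.01904 = 1.9626 (Young).
ρ_SOR = ω* − 1 = 1.9626 − 1 = 0.9626.

ρ_SOR = 0.9626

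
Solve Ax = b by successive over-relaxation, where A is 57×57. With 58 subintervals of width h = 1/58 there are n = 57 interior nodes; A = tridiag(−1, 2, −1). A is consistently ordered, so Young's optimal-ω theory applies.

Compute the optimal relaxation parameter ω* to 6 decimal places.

With n=57, ρ(Jacobi) = cos(π/58) = 0.998533.
√(1−ρ_J²) = |sin(π/58)| = 0.0541389
ω* = 2 / (1 + 0.0541389) = 2 / 1.0541389 ≈ 1.897283.
ρ(B_{ω*}) = ω*−1 = 0.897283

ω* = 1.897283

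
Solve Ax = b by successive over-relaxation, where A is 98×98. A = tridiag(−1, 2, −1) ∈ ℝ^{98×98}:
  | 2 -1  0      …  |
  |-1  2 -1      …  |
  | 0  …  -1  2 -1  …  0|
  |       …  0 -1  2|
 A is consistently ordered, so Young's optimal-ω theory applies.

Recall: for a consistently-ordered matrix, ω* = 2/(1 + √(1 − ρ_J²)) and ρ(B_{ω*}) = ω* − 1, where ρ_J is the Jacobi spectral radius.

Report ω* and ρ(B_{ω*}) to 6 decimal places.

B_J for the 98×98 system has eigenvalues cos(kπ/99); ρ_J = cos(π/99) = 0.999497.
√(1−ρ_J²) = |sin(π/99)| = 0.0317279
[ω*] 2 ÷ (1 + 0.0317279) = 2 ÷ 1.0317279 = 1.938496.
At ω = 1.938496 every |λ(B_ω)| = ω−1, so ρ_SOR = 0.938496.

ω* = 1.938496, ρ_SOR = 0.938496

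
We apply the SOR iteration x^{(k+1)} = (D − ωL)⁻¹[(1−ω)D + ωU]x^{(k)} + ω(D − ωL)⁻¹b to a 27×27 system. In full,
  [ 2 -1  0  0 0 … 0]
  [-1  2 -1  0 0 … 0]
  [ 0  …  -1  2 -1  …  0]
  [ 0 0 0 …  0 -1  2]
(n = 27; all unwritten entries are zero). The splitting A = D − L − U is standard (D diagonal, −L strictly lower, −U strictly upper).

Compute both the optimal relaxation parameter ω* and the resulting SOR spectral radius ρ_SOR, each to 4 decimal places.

With n=27, ρ(Jacobi) = cos(π/28) = 0.9937.
1 − cos²(π/28) = sin²(π/28) ⇒ √(1−ρ_J²) = sin(π/28) = 0.11196.
Young: ω* = 2/(1+√(1−ρ_J²)) = 2/(1+0.11196) = 2/1.11196 = 1.7986.
Hence ρ(B_{ω*}) = 1.7986 − 1 = 0.7986.

ω* = 1.7986, ρ_SOR = 0.7986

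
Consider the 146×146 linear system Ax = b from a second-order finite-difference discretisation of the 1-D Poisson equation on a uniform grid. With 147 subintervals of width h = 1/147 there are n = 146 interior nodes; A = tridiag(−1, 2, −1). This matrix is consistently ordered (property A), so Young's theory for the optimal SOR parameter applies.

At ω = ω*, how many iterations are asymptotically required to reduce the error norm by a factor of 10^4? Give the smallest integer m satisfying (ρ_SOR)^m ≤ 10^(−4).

With n=146, ρ(Jacobi) = cos(π/147) = 0.9997716.
1 − cos²(π/147) = sin²(π/147) ⇒ √(1−ρ_J²) = sin(π/147) = 0.0213698.
Then 2/(1+√(1−ρ_J²)) = 2/(1+0.0213698); ω* = 2/1.0213698 = 1.9581546.
ρ_SOR = ω* − 1 = 1.9581546 − 1 = 0.9581546.
Need (0.9581546)^m ≤ 10^(−4): m ≥ 4·ln10/|ln 0.9581546| = 9.21034/0.0427461 = 215.466 ⇒ m = 216.

m = 216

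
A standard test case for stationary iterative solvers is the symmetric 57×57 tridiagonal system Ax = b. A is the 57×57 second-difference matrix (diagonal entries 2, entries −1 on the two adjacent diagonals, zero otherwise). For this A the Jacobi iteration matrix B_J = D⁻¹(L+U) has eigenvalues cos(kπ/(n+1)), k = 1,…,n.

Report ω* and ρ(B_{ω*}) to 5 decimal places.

ω* = 1.89728, ρ_SOR = 0.89728

ρ_J = max_k |cos(kπ/58)| = cos(π/58) = 0.99853
1 − cos²(π/58) = sin²(π/58) ⇒ √(1−ρ_J²) = sin(π/58) = 0.054139.
ω* = 2 / (1 + 0.054139) = 2 / 1.054139 ≈ 1.89728.
Hence ρ(B_{ω*}) = 1.89728 − 1 = 0.89728.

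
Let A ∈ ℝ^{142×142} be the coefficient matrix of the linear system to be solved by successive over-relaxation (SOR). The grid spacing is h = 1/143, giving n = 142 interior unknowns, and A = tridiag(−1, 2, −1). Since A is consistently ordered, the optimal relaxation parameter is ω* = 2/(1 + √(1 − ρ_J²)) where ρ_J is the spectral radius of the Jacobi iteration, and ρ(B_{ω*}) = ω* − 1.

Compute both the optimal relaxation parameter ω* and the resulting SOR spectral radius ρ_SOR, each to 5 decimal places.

ω* = 1.95701, ρ_SOR = 0.95701

With n=142, ρ(Jacobi) = cos(π/143) = 0.99976.
1 − cos²(π/143) = sin²(π/143) ⇒ √(1−ρ_J²) = sin(π/143) = 0.021967.
ω* = 2/(1 + 0.021967) = 2/1.021967 = 1.95701.
ρ_SOR = ω* − 1 = 1.95701 − 1 = 0.95701.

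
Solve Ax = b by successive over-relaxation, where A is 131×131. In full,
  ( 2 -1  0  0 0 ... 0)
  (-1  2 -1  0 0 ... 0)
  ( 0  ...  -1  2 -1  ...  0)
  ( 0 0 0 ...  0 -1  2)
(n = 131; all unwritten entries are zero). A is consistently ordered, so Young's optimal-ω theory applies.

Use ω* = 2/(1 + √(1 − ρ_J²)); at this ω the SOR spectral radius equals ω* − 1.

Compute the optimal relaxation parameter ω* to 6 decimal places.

With n=131, ρ(Jacobi) = cos(π/132) = 0.999717.
1 − cos²(π/132) = sin²(π/132) ⇒ √(1−ρ_J²) = sin(π/132) = 0.0237977.
ω* = 2 / (1 + 0.0237977) = 2 / 1.0237977 ≈ 1.953511.
and ρ(B_{ω*}) = 1.953511 − 1 = 0.953511.

ω* = 1.953511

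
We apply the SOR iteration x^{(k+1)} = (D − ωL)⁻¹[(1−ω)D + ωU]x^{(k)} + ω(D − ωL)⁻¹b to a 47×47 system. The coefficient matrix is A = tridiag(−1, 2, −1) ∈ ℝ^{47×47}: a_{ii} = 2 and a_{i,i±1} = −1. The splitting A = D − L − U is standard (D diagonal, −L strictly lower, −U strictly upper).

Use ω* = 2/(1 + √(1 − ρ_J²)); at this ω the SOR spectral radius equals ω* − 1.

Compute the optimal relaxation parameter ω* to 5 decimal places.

ρ_J = max_k |cos(kπ/48)| = cos(π/48) = 0.99786
√(1−ρ_J²) = |sin(π/48)| = 0.065403
Then 2/(1+√(1−ρ_J²)) = 2/(1+0.065403); ω* = 2/1.065403 = 1.87722.
ρ_SOR = ω* − 1 ≈ 0.87722.

ω* = 1.87722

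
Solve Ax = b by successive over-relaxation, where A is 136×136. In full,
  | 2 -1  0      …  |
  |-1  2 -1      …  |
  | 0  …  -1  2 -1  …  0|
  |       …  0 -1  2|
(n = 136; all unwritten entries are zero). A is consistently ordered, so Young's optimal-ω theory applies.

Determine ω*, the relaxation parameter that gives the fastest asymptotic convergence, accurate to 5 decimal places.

With n=136, ρ(Jacobi) = cos(π/137) = 0.99974.
√(1 − cos²(π/137)) = sin(π/137) ≈ 0.022929.
[ω*] 2 ÷ (1 + 0.022929) = 2 ÷ 1.022929 = 1.95517.
ρ_SOR = ω* − 1 = 1.95517 − 1 = 0.95517.

ω* = 1.95517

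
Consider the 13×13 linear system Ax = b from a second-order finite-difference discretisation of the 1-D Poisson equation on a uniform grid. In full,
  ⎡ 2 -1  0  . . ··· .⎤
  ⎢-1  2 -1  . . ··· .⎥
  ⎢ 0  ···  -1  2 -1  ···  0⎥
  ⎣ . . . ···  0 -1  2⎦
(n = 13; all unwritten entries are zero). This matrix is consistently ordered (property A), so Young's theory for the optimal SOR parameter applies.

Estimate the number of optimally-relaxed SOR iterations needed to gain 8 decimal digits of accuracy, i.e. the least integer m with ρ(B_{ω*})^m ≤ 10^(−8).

B_J for the 13×13 system has eigenvalues cos(kπ/14); ρ_J = cos(π/14) = 0.9749279.
√(1 − cos²(π/14)) = sin(π/14) ≈ 0.2225209.
Then 2/(1+√(1−ρ_J²)) = 2/(1+0.2225209); ω* = 2/1.2225209 = 1.6359639.
and ρ(B_{ω*}) = 1.6359639 − 1 = 0.6359639.
Need (0.6359639)^m ≤ 10^(−8): m ≥ 8·ln10/|ln 0.6359639| = 18.4207/0.452613 = 40.699 ⇒ m = 41.

m = 41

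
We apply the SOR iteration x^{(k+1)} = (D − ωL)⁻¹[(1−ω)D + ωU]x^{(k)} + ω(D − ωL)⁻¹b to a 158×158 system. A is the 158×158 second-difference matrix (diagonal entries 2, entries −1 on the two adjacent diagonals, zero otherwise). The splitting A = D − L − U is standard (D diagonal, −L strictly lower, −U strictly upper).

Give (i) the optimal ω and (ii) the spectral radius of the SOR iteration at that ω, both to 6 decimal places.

[ρ_J] n=158: ρ(B_J) = cos(π/(n+1)) = cos(π/159) = 0.999805.
1 − cos²(π/159) = sin²(π/159) ⇒ √(1−ρ_J²) = sin(π/159) = 0.0197572.
Young: ω* = 2/(1+√(1−ρ_J²)) = 2/(1+0.0197572) = 2/1.0197572 = 1.961251.
[ρ_SOR] ω* − 1 = 0.961251.

ω* = 1.961251, ρ_SOR = 0.961251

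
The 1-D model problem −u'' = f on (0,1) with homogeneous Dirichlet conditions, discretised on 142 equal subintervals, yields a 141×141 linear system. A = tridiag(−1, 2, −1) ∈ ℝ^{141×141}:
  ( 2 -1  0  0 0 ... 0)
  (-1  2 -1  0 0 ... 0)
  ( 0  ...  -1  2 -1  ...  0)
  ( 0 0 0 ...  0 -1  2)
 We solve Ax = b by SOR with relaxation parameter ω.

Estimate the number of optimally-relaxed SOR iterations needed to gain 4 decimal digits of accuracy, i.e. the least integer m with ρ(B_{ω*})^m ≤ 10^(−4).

With n=141, ρ(Jacobi) = cos(π/142) = 0.9997553.
√(1−ρ_J²) simplifies to sin(π/142) = 0.0221221.
ω* = 2 / (1 + 0.0221221) = 2 / 1.0221221 ≈ 1.9567134.
and ρ(B_{ω*}) = 1.9567134 − 1 = 0.9567134.
Need (0.9567134)^m ≤ 10^(−4): m ≥ 4·ln10/|ln 0.9567134| = 9.21034/0.0442514 = 208.137 ⇒ m = 209.

m = 209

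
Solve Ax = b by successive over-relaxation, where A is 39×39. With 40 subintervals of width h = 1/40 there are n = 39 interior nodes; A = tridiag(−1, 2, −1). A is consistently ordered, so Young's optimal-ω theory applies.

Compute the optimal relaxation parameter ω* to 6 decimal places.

ω* = 1.854498

ρ_J = max_k |cos(kπ/40)| = cos(π/40) = 0.996917
1 − cos²(π/40) = sin²(π/40) ⇒ √(1−ρ_J²) = sin(π/40) = 0.0784591.
[ω*] 2 ÷ (1 + 0.0784591) = 2 ÷ 1.0784591 = 1.854498.
At ω = 1.854498 every |λ(B_ω)| = ω−1, so ρ_SOR = 0.854498.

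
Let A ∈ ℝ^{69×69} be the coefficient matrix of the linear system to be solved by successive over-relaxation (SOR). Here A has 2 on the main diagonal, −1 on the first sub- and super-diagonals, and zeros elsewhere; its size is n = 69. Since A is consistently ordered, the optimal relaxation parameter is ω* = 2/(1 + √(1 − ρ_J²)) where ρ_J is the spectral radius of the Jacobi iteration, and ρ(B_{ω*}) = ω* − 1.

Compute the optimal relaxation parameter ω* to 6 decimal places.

B_J for the 69×69 system has eigenvalues cos(kπ/70); ρ_J = cos(π/70) = 0.998993.
root = sin(π/70) = 0.0448648  (since 1−cos² = sin²).
[ω*] 2 ÷ (1 + 0.0448648) = 2 ÷ 1.0448648 = 1.914123.
ρ(B_{ω*}) = ω*−1 = 0.914123

ω* = 1.914123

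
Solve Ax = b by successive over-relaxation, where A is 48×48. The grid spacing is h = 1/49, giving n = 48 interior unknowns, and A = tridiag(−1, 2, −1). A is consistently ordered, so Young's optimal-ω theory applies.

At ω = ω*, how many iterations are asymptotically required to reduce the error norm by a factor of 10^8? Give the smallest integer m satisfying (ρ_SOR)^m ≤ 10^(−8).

m = 144

n=48: λ(B_J) = 1 − λ(A)/2 = cos(kπ/49); k=1 gives ρ_J = 0.9979454.
√(1 − cos²(π/49)) = sin(π/49) ≈ 0.0640702.
ω* = 2 / (1 + 0.0640702) = 2 / 1.0640702 ≈ 1.8795752.
ρ_SOR = ω* − 1 = 1.8795752 − 1 = 0.8795752.
For 8 digits: m = 8·ln10 / (−ln 0.8795752) = 18.4207/0.128316 = 143.557; round up → m = 144.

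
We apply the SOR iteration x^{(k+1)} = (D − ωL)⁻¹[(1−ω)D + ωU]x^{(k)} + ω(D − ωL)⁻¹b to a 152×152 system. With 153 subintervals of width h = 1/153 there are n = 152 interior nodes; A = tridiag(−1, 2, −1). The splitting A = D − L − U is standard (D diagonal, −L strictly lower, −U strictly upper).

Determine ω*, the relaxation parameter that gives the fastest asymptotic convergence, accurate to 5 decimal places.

ω* = 1.95976

With n=152, ρ(Jacobi) = cos(π/153) = 0.99979.
√(1−ρ_J²) simplifies to sin(π/153) = 0.020532.
So ω* = 2/1.020532 = 1.95976 (Young).
Hence ρ(B_{ω*}) = 1.95976 − 1 = 0.95976.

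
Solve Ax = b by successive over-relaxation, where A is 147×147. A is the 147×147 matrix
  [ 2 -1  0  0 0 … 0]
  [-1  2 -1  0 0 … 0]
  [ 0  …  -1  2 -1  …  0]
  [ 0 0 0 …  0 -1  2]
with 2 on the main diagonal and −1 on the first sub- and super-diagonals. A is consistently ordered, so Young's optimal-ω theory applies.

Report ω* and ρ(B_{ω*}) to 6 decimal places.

B_J for the 147×147 system has eigenvalues cos(kπ/148); ρ_J = cos(π/148) = 0.999775.
√(1−ρ_J²) = |sin(π/148)| = 0.0212254
[ω*] 2 ÷ (1 + 0.0212254) = 2 ÷ 1.0212254 = 1.958432.
ρ_SOR = ω* − 1 = 1.958432 − 1 = 0.958432.

ω* = 1.958432, ρ_SOR = 0.958432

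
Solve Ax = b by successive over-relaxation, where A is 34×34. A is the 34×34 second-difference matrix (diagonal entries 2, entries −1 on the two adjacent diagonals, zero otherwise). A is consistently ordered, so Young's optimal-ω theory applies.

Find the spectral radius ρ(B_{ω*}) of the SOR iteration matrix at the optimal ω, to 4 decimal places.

ρ_SOR = 0.8355

spectrum of D⁻¹(L+U) = {cos(kπ/35) : 1≤k≤34}; ρ_J = cos(π/35) = 0.9960.
root = sin(π/35) = 0.08964  (since 1−cos² = sin²).
Then 2/(1+√(1−ρ_J²)) = 2/(1+0.08964); ω* = 2/1.08964 = 1.8355.
[ρ_SOR] ω* − 1 = 0.8355.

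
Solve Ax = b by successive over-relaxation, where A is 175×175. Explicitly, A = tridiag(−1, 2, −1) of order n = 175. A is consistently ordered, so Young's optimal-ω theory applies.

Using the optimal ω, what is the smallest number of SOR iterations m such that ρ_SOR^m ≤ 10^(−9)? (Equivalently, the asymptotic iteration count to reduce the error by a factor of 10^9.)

[ρ_J] n=175: ρ(B_J) = cos(π/(n+1)) = cos(π/176) = 0.9998407.
√(1 − cos²(π/176)) = sin(π/176) ≈ 0.0178490.
Then 2/(1+√(1−ρ_J²)) = 2/(1+0.0178490); ω* = 2/1.0178490 = 1.9649280.
ρ_SOR = ω* − 1 = 1.9649280 − 1 = 0.9649280.
ρ_SOR^m ≤ 10^(−9) ⇔ m ≥ 9·ln10/(−ln 0.9649280) = 20.7233/0.0357018 = 580.455; m = ⌈580.455⌉ = 581.

m = 581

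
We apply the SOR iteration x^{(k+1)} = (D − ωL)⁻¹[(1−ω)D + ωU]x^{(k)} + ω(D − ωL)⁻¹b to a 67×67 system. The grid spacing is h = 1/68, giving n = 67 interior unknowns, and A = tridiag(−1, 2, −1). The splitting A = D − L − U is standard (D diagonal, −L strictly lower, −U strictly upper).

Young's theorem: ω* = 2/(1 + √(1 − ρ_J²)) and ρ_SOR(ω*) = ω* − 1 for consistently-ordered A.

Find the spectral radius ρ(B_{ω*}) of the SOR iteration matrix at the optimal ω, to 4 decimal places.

ρ_SOR = 0.9117

With n=67, ρ(Jacobi) = cos(π/68) = 0.9989.
√(1−ρ_J²) = |sin(π/68)| = 0.04618
So ω* = 2/1.04618 = 1.9117 (Young).
At ω = 1.9117 every |λ(B_ω)| = ω−1, so ρ_SOR = 0.9117.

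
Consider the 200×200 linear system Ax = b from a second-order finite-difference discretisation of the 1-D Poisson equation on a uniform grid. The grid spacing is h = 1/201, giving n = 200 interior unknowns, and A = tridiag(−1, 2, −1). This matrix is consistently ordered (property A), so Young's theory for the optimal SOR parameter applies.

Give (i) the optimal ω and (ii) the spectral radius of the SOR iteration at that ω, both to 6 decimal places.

ω* = 1.969223, ρ_SOR = 0.969223

ρ_J = max_k |cos(kπ/201)| = cos(π/201) = 0.999878
√(1−ρ_J²) simplifies to sin(π/201) = 0.0156292.
Then 2/(1+√(1−ρ_J²)) = 2/(1+0.0156292); ω* = 2/1.0156292 = 1.969223.
At ω = 1.969223 every |λ(B_ω)| = ω−1, so ρ_SOR = 0.969223.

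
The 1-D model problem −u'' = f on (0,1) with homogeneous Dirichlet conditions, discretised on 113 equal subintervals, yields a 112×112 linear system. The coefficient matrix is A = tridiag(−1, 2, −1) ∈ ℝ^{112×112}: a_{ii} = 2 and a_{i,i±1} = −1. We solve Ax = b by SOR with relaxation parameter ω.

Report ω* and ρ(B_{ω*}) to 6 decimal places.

ω* = 1.945907, ρ_SOR = 0.945907

With n=112, ρ(Jacobi) = cos(π/113) = 0.999614.
√(1−ρ_J²) simplifies to sin(π/113) = 0.0277981.
So ω* = 2/1.0277981 = 1.945907 (Young).
and ρ(B_{ω*}) = 1.945907 − 1 = 0.945907.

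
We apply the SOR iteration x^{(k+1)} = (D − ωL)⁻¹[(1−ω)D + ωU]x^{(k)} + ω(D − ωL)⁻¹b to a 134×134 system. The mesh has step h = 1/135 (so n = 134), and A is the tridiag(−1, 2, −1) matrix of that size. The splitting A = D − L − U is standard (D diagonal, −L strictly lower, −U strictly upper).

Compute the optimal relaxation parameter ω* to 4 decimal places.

ω* = 1.9545

B_J for the 134×134 system has eigenvalues cos(kπ/135); ρ_J = cos(π/135) = 0.9997.
√(1 − cos²(π/135)) = sin(π/135) ≈ 0.02327.
Then 2/(1+√(1−ρ_J²)) = 2/(1+0.02327); ω* = 2/1.02327 = 1.9545.
Hence ρ(B_{ω*}) = 1.9545 − 1 = 0.9545.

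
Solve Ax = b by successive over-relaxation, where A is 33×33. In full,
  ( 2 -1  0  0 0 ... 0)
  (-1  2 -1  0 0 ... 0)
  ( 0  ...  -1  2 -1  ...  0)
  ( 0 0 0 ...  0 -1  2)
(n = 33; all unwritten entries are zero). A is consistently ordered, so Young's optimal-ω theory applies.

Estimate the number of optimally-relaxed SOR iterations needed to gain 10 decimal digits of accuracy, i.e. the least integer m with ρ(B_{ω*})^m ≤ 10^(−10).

[ρ_J] n=33: ρ(B_J) = cos(π/(n+1)) = cos(π/34) = 0.9957342.
root = sin(π/34) = 0.0922684  (since 1−cos² = sin²).
ω* = 2 / (1 + 0.0922684) = 2 / 1.0922684 ≈ 1.8310518.
[ρ_SOR] ω* − 1 = 0.8310518.
For 10 digits: m = 10·ln10 / (−ln 0.8310518) = 23.0259/0.185063 = 124.422; round up → m = 125.

m = 125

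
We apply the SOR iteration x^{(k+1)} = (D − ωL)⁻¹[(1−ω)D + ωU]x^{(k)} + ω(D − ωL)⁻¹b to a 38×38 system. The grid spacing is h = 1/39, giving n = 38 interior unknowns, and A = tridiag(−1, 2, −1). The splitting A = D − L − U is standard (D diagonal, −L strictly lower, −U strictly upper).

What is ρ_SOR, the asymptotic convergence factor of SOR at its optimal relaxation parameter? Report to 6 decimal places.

spectrum of D⁻¹(L+U) = {cos(kπ/39) : 1≤k≤38}; ρ_J = cos(π/39) = 0.996757.
1 − cos²(π/39) = sin²(π/39) ⇒ √(1−ρ_J²) = sin(π/39) = 0.0804666.
ω* = 2/(1 + 0.0804666) = 2/1.0804666 = 1.851052.
Hence ρ(B_{ω*}) = 1.851052 − 1 = 0.851052.

ρ_SOR = 0.851052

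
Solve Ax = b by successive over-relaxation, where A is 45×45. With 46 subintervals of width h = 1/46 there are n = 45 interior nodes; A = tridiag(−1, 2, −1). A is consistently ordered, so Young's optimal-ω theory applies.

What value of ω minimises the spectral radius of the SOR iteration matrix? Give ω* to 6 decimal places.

ω* = 1.872234

n=45: λ(B_J) = 1 − λ(A)/2 = cos(kπ/46); k=1 gives ρ_J = 0.997669.
root = sin(π/46) = 0.0682424  (since 1−cos² = sin²).
So ω* = 2/1.0682424 = 1.872234 (Young).
ρ_SOR = ω* − 1 ≈ 0.872234.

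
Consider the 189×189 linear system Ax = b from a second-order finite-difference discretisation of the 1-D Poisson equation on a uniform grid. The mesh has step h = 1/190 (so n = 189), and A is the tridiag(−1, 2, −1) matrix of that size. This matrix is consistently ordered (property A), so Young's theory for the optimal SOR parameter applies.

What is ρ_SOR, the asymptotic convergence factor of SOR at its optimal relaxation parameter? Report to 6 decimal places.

B_J for the 189×189 system has eigenvalues cos(kπ/190); ρ_J = cos(π/190) = 0.999863.
root = sin(π/190) = 0.0165339  (since 1−cos² = sin²).
ω* = 2/(1+0.0165339) = 1.967470
Hence ρ(B_{ω*}) = 1.967470 − 1 = 0.967470.

ρ_SOR = 0.967470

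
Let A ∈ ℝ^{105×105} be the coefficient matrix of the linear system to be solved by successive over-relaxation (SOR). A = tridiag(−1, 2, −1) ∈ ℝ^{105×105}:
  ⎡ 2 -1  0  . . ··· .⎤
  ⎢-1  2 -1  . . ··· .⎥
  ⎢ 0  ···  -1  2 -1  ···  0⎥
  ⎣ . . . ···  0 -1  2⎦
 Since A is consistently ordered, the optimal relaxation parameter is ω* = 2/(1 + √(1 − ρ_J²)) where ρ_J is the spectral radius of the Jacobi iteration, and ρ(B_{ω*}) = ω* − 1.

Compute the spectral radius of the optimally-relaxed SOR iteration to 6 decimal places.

½·tridiag(1,0,1) at n=105: λ_k = cos(kπ/106); max |λ| at k=1 ⇒ ρ_J = cos(π/106) ≈ 0.999561.
√(1−ρ_J²) = |sin(π/106)| = 0.0296333
Then 2/(1+√(1−ρ_J²)) = 2/(1+0.0296333); ω* = 2/1.0296333 = 1.942439.
and ρ(B_{ω*}) = 1.942439 − 1 = 0.942439.

ρ_SOR = 0.942439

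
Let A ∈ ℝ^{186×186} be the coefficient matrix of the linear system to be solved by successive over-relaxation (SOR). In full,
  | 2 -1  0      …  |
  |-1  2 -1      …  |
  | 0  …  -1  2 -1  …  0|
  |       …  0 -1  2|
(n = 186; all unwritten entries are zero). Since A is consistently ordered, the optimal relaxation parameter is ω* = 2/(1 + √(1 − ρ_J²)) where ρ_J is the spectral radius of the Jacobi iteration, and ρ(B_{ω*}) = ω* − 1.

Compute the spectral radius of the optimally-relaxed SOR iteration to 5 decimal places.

n=186: λ(B_J) = 1 − λ(A)/2 = cos(kπ/187); k=1 gives ρ_J = 0.99986.
√(1−ρ_J²) simplifies to sin(π/187) = 0.016799.
[ω*] 2 ÷ (1 + 0.016799) = 2 ÷ 1.016799 = 1.96696.
At ω = 1.96696 every |λ(B_ω)| = ω−1, so ρ_SOR = 0.96696.

ρ_SOR = 0.96696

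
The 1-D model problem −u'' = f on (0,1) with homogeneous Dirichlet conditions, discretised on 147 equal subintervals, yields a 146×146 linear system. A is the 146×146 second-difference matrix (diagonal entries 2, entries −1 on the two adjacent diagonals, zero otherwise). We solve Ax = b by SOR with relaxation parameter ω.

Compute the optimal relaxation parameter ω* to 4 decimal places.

ω* = 1.9582

spectrum of D⁻¹(L+U) = {cos(kπ/147) : 1≤k≤146}; ρ_J = cos(π/147) = 0.9998.
root = sin(π/147) = 0.02137  (since 1−cos² = sin²).
Young: ω* = 2/(1+√(1−ρ_J²)) = 2/(1+0.02137) = 2/1.02137 = 1.9582.
At ω = 1.9582 every |λ(B_ω)| = ω−1, so ρ_SOR = 0.9582.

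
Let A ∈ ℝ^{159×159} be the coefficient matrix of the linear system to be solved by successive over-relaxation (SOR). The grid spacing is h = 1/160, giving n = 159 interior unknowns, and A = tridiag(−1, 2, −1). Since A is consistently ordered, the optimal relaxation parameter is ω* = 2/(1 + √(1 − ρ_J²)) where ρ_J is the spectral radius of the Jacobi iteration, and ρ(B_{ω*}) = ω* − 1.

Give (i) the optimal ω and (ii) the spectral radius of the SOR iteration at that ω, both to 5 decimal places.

ω* = 1.96149, ρ_SOR = 0.96149

ρ_J = max_k |cos(kπ/160)| = cos(π/160) = 0.99981
1 − cos²(π/160) = sin²(π/160) ⇒ √(1−ρ_J²) = sin(π/160) = 0.019634.
Young: ω* = 2/(1+√(1−ρ_J²)) = 2/(1+0.019634) = 2/1.019634 = 1.96149.
ρ_SOR = ω* − 1 = 1.96149 − 1 = 0.96149.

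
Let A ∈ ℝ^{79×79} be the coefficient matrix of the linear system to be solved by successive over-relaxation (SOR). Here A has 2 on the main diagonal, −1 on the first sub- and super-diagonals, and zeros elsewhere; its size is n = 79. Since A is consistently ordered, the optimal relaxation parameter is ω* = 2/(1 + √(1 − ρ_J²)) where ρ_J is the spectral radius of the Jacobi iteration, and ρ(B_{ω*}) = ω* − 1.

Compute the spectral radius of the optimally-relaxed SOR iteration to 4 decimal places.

B_J for the 79×79 system has eigenvalues cos(kπ/80); ρ_J = cos(π/80) = 0.9992.
√(1 − cos²(π/80)) = sin(π/80) ≈ 0.03926.
ω* = 2 / (1 + 0.03926) = 2 / 1.03926 ≈ 1.9244.
ρ_SOR = ω* − 1 ≈ 0.9244.

ρ_SOR = 0.9244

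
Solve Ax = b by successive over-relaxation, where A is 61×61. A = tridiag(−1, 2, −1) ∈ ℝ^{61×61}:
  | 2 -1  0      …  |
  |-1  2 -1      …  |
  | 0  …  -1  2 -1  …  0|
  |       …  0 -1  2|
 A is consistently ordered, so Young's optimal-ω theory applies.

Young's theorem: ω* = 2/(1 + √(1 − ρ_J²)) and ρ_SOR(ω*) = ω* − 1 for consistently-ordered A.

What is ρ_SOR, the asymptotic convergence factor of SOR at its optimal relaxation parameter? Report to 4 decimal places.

[ρ_J] n=61: ρ(B_J) = cos(π/(n+1)) = cos(π/62) = 0.9987.
root = sin(π/62) = 0.05065  (since 1−cos² = sin²).
ω* = 2/(1 + 0.05065) = 2/1.05065 = 1.9036.
[ρ_SOR] ω* − 1 = 0.9036.

ρ_SOR = 0.9036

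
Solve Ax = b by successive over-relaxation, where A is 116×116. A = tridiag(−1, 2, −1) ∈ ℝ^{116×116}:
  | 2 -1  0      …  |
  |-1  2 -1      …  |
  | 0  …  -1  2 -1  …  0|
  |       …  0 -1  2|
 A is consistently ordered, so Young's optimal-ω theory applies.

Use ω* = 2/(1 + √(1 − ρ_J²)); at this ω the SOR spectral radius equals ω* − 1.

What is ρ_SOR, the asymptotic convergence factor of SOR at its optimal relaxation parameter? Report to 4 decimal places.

ρ_SOR = 0.9477

½·tridiag(1,0,1) at n=116: λ_k = cos(kπ/117); max |λ| at k=1 ⇒ ρ_J = cos(π/117) ≈ 0.9996.
√(1−ρ_J²) simplifies to sin(π/117) = 0.02685.
ω* = 2/(1 + 0.02685) = 2/1.02685 = 1.9477.
ρ_SOR = ω* − 1 = 1.9477 − 1 = 0.9477.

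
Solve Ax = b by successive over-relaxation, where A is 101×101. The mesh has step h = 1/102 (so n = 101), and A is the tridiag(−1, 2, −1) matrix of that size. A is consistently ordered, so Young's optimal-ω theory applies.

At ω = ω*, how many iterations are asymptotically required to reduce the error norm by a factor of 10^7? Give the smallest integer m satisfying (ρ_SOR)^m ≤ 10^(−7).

[ρ_J] n=101: ρ(B_J) = cos(π/(n+1)) = cos(π/102) = 0.9995257.
1 − cos²(π/102) = sin²(π/102) ⇒ √(1−ρ_J²) = sin(π/102) = 0.0307951.
So ω* = 2/1.0307951 = 1.9402498 (Young).
ρ_SOR = ω* − 1 = 1.9402498 − 1 = 0.9402498.
ρ_SOR^m ≤ 10^(−7) ⇔ m ≥ 7·ln10/(−ln 0.9402498) = 16.1181/0.0616097 = 261.616; m = ⌈261.616⌉ = 262.

m = 262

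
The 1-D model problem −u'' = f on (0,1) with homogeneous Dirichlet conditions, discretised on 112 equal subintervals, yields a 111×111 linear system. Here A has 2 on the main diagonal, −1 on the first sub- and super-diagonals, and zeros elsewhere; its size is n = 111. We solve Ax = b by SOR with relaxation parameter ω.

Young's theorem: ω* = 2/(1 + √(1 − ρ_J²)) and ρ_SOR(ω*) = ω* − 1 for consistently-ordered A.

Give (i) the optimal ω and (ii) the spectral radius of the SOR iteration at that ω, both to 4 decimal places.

With n=111, ρ(Jacobi) = cos(π/112) = 0.9996.
√(1−ρ_J²) simplifies to sin(π/112) = 0.02805.
ω* = 2/(1+0.02805) = 1.9454
ρ_SOR = ω* − 1 = 1.9454 − 1 = 0.9454.

ω* = 1.9454, ρ_SOR = 0.9454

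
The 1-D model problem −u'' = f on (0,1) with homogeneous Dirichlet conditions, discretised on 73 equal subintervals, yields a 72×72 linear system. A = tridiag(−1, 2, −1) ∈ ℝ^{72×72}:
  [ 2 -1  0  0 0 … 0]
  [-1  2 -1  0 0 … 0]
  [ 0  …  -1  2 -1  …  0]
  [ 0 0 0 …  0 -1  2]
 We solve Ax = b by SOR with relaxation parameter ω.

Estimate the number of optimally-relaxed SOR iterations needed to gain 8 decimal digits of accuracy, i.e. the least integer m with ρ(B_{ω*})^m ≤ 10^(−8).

ρ_J = max_k |cos(kπ/73)| = cos(π/73) = 0.9990741
√(1−ρ_J²) simplifies to sin(π/73) = 0.0430222.
[ω*] 2 ÷ (1 + 0.0430222) = 2 ÷ 1.0430222 = 1.9175047.
ρ_SOR = ω* − 1 ≈ 0.9175047.
ρ_SOR^m ≤ 10^(−8) ⇔ m ≥ 8·ln10/(−ln 0.9175047) = 18.4207/0.0860976 = 213.951; m = ⌈213.951⌉ = 214.

m = 214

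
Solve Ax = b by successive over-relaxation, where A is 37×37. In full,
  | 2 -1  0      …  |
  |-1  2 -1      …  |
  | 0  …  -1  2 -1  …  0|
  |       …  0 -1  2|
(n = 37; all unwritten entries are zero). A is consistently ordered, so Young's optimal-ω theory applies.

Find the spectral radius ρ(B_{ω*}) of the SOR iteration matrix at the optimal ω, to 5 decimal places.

With n=37, ρ(Jacobi) = cos(π/38) = 0.99658.
√(1 − cos²(π/38)) = sin(π/38) ≈ 0.082579.
ω* = 2/(1 + 0.082579) = 2/1.082579 = 1.84744.
[ρ_SOR] ω* − 1 = 0.84744.

ρ_SOR = 0.84744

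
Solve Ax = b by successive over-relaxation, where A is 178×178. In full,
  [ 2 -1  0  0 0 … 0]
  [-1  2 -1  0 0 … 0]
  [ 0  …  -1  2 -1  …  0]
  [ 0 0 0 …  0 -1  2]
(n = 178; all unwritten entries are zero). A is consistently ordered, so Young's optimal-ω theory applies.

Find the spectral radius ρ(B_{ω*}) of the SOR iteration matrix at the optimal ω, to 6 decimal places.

ρ_SOR = 0.965506

½·tridiag(1,0,1) at n=178: λ_k = cos(kπ/179); max |λ| at k=1 ⇒ ρ_J = cos(π/179) ≈ 0.999846.
√(1−ρ_J²) simplifies to sin(π/179) = 0.0175499.
[ω*] 2 ÷ (1 + 0.0175499) = 2 ÷ 1.0175499 = 1.965506.
At ω = 1.965506 every |λ(B_ω)| = ω−1, so ρ_SOR = 0.965506.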